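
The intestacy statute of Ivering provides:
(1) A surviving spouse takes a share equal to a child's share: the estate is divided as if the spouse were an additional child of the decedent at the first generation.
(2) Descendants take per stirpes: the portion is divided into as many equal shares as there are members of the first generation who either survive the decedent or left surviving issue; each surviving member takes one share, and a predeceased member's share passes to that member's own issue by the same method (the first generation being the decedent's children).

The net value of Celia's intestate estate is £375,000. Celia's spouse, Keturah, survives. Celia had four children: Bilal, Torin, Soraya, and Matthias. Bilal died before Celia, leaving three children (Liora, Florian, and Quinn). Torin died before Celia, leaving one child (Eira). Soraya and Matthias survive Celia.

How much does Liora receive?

Liora receives £25,000.

The spouse counts as an additional share at the children's level, so there are 5 primary shares of £75,000. Keturah takes one such share (£75,000).
The children's combined portion (£300,000) is divided into 4 shares of £75,000: Soraya and Matthias each take £75,000; Bilal's £75,000 share passes to Bilal's issue; Torin's £75,000 share passes to Torin's issue.
Bilal's share (£75,000) is divided into 3 shares of £25,000: Liora, Florian, and Quinn each take £25,000.
Torin's share (£75,000) passes entirely to Eira.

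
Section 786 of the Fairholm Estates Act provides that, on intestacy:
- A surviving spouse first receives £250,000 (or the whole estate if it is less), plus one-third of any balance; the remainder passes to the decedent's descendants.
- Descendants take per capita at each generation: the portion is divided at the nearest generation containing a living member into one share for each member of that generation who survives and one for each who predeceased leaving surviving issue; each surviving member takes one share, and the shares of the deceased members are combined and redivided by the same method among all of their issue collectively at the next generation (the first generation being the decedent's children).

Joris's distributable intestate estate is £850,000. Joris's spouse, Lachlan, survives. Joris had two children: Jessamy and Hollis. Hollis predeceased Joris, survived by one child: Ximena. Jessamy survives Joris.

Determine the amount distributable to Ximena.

Lachlan first takes £250,000, leaving a balance of £600,000. Lachlan then takes one-third of the balance (£200,000), for a total of £450,000. The remaining £400,000 passes to the descendants.
The descendants' portion (£400,000) is divided at the children's generation into 2 shares of £200,000. Jessamy takes £200,000. The remaining share for the deceased Hollis (£200,000) is carried to the next generation.
That pool (£200,000) passes entirely to Ximena, the sole taker at the grandchildren's generation.

Ximena receives £200,000.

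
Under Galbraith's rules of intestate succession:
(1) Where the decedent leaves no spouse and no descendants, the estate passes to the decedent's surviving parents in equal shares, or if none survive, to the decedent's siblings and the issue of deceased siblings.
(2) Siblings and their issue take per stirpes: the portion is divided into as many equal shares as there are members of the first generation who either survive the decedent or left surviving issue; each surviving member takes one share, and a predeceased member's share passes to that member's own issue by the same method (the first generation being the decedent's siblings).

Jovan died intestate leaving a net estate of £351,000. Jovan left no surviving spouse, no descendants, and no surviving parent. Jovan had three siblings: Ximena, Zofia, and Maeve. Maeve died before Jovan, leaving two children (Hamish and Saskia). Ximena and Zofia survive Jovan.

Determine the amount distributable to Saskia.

The entire £351,000 passes to the siblings and their issue.
That amount (£351,000) is divided into 3 shares of £117,000: Ximena and Zofia each take £117,000; Maeve's £117,000 share passes to Maeve's issue.
Maeve's share (£117,000) is divided into 2 shares of £58,500: Hamish and Saskia each take £58,500.

Saskia receives £58,500.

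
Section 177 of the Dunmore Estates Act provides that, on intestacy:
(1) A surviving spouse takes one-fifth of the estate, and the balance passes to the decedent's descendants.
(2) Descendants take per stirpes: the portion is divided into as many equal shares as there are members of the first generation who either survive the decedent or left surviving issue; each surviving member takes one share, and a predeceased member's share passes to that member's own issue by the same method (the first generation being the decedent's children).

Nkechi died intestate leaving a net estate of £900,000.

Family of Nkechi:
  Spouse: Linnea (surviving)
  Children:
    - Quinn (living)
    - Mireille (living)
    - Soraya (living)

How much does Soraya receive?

Linnea takes one-fifth of £900,000 = £180,000. The remaining £720,000 passes to the descendants.
The descendants' portion (£720,000) is divided into 3 shares of £240,000: Quinn, Mireille, and Soraya each take £240,000.

Soraya receives £240,000.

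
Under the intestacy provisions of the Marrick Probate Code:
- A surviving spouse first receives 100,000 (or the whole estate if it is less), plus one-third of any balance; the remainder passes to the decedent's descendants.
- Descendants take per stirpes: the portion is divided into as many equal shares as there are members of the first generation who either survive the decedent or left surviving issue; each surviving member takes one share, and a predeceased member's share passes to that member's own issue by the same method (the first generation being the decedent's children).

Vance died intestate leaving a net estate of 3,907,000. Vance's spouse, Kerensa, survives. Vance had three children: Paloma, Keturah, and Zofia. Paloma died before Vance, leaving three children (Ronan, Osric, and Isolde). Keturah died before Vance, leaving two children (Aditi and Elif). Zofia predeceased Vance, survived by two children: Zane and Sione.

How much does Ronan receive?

Kerensa first takes 100,000, leaving a balance of 3,807,000. Kerensa then takes one-third of the balance (1,269,000), for a total of 1,369,000. The remaining 2,538,000 passes to the descendants.
The descendants' portion (2,538,000) is divided into 3 shares of 846,000: Paloma's 846,000 share passes to Paloma's issue; Keturah's 846,000 share passes to Keturah's issue; Zofia's 846,000 share passes to Zofia's issue.
Paloma's share (846,000) is divided into 3 shares of 282,000: Ronan, Osric, and Isolde each take 282,000.
Keturah's share (846,000) is divided into 2 shares of 423,000: Aditi and Elif each take 423,000.
Zofia's share (846,000) is divided into 2 shares of 423,000: Zane and Sione each take 423,000.

Ronan receives 282,000.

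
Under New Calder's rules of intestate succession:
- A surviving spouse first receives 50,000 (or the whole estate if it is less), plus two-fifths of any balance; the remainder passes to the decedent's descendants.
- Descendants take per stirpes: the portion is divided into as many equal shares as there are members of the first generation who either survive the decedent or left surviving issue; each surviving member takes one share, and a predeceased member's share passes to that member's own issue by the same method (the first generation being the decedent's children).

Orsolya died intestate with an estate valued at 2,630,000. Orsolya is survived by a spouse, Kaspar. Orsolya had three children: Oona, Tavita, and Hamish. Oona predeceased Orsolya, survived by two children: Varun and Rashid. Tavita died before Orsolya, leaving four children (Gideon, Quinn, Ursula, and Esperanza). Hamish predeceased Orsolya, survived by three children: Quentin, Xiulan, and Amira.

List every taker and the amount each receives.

Kaspar: 1,082,000; Varun: 258,000; Rashid: 258,000; Gideon: 129,000; Quinn: 129,000; Ursula: 129,000; Esperanza: 129,000; Quentin: 172,000; Xiulan: 172,000; Amira: 172,000

Kaspar first takes 50,000, leaving a balance of 2,580,000. Kaspar then takes two-fifths of the balance (1,032,000), for a total of 1,082,000. The remaining 1,548,000 passes to the descendants.
The descendants' portion (1,548,000) is divided into 3 shares of 516,000: Oona's 516,000 share passes to Oona's issue; Tavita's 516,000 share passes to Tavita's issue; Hamish's 516,000 share passes to Hamish's issue.
Oona's share (516,000) is divided into 2 shares of 258,000: Varun and Rashid each take 258,000.
Tavita's share (516,000) is divided into 4 shares of 129,000: Gideon, Quinn, Ursula, and Esperanza each take 129,000.
Hamish's share (516,000) is divided into 3 shares of 172,000: Quentin, Xiulan, and Amira each take 172,000.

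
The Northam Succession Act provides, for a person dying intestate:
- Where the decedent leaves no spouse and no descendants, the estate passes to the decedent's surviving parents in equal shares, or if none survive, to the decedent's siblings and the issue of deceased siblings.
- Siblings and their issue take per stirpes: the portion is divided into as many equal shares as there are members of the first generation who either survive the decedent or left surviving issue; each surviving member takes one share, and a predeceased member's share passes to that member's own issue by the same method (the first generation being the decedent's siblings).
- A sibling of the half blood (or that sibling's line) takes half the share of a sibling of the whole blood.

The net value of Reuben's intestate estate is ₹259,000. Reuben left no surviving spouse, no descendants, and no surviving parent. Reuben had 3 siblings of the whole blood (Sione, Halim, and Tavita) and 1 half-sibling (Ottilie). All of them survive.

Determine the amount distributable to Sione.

The entire ₹259,000 passes to the siblings and their issue.
Counting each half-blood sibling's line as half a unit, there are 7/2 units in ₹259,000, so one unit is ₹74,000. Whole-blood lines (Sione, Halim, and Tavita) take ₹74,000 each; half-blood lines (Ottilie) take ₹37,000 each.

Sione receives ₹74,000.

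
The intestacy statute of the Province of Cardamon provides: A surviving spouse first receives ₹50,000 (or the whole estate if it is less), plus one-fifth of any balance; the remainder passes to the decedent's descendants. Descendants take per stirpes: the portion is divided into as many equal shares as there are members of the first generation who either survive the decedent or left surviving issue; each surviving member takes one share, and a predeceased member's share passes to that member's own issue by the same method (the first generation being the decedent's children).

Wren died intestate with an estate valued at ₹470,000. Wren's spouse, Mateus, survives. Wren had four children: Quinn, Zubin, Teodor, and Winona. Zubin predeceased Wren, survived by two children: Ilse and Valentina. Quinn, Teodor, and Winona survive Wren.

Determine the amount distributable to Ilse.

Ilse receives ₹42,000.

Mateus first takes ₹50,000, leaving a balance of ₹420,000. Mateus then takes one-fifth of the balance (₹84,000), for a total of ₹134,000. The remaining ₹336,000 passes to the descendants.
The descendants' portion (₹336,000) is divided into 4 shares of ₹84,000: Quinn, Teodor, and Winona each take ₹84,000; Zubin's ₹84,000 share passes to Zubin's issue.
Zubin's share (₹84,000) is divided into 2 shares of ₹42,000: Ilse and Valentina each take ₹42,000.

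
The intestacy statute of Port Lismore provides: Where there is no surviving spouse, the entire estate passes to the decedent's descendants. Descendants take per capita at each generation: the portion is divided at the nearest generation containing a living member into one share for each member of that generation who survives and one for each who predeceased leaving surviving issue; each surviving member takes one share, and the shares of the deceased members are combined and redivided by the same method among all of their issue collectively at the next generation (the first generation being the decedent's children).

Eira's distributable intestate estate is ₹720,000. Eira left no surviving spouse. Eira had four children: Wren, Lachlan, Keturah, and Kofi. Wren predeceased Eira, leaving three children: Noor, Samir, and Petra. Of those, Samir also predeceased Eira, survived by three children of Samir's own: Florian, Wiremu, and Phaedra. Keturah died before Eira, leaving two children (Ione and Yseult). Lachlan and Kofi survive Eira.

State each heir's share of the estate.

The entire ₹720,000 passes to the descendants.
That amount (₹720,000) is divided at the children's generation into 4 shares of ₹180,000. Lachlan and Kofi each take ₹180,000. The 2 shares of the deceased (Wren and Keturah) are combined into a pool of ₹360,000.
That pool (₹360,000) is divided at the grandchildren's generation into 5 shares of ₹72,000. Noor, Petra, Ione, and Yseult each take ₹72,000. The remaining share for the deceased Samir (₹72,000) is carried to the next generation.
That pool (₹72,000) is divided at the great-grandchildren's generation equally among Florian, Wiremu, and Phaedra: ₹24,000 each.

Noor: ₹72,000; Florian: ₹24,000; Wiremu: ₹24,000; Phaedra: ₹24,000; Petra: ₹72,000; Lachlan: ₹180,000; Ione: ₹72,000; Yseult: ₹72,000; Kofi: ₹180,000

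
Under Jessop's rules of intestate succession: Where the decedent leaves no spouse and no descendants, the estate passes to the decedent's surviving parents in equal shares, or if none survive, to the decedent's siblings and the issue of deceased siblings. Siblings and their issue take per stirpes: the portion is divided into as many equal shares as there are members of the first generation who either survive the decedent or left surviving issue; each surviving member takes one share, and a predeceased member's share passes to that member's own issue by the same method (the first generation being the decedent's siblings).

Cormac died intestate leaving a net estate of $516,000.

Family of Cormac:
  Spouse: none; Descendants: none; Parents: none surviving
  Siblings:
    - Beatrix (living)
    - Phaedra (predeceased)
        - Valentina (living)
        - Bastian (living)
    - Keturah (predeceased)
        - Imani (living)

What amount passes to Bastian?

Bastian receives $86,000.

The entire $516,000 passes to the siblings and their issue.
That amount ($516,000) is divided into 3 shares of $172,000: Beatrix takes $172,000; Phaedra's $172,000 share passes to Phaedra's issue; Keturah's $172,000 share passes to Keturah's issue.
Phaedra's share ($172,000) is divided into 2 shares of $86,000: Valentina and Bastian each take $86,000.
Keturah's share ($172,000) passes entirely to Imani.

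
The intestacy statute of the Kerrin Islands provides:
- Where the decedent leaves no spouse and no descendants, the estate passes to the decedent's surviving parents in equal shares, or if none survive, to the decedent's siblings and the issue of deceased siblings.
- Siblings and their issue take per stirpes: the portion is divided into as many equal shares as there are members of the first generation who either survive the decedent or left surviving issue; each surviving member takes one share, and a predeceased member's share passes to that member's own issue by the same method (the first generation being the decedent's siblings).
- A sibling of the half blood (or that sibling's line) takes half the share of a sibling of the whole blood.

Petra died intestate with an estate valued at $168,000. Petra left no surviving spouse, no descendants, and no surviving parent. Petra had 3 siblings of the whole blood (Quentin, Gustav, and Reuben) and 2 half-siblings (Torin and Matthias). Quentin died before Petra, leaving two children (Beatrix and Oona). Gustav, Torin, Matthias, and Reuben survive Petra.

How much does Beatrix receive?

The entire $168,000 passes to the siblings and their issue.
Counting each half-blood sibling's line as half a unit, there are 4 units in $168,000, so one unit is $42,000. Whole-blood lines (Quentin, Gustav, and Reuben) take $42,000 each; half-blood lines (Torin and Matthias) take $21,000 each.
Quentin's share ($42,000) is divided into 2 shares of $21,000: Beatrix and Oona each take $21,000.

Beatrix receives $21,000.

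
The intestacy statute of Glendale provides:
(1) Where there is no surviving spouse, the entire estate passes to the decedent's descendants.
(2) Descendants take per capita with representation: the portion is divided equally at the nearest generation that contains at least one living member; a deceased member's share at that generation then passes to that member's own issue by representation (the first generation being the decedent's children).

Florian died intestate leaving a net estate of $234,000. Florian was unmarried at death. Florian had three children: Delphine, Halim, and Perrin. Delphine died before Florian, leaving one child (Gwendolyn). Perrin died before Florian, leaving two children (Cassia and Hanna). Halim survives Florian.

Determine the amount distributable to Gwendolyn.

The entire $234,000 passes to the descendants.
That amount ($234,000) is divided into 3 shares of $78,000: Halim takes $78,000; Delphine's $78,000 share passes to Delphine's issue; Perrin's $78,000 share passes to Perrin's issue.
Delphine's share ($78,000) passes entirely to Gwendolyn.
Perrin's share ($78,000) is divided into 2 shares of $39,000: Cassia and Hanna each take $39,000.

Gwendolyn receives $78,000.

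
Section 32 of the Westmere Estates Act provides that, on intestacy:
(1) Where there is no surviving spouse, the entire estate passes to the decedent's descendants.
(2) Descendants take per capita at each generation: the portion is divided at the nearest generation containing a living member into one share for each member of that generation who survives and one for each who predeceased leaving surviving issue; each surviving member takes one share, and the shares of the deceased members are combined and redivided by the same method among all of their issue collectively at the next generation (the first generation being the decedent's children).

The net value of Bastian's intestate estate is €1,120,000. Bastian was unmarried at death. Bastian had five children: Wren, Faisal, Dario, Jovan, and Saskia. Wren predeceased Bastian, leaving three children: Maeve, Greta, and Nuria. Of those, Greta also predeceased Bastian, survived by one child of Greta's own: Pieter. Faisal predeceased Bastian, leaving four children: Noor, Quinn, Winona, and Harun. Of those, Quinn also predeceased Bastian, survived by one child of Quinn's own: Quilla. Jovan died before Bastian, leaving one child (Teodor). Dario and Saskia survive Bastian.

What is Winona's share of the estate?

Winona receives €84,000.

The entire €1,120,000 passes to the descendants.
That amount (€1,120,000) is divided at the children's generation into 5 shares of €224,000. Dario and Saskia each take €224,000. The 3 shares of the deceased (Wren, Faisal, and Jovan) are combined into a pool of €672,000.
That pool (€672,000) is divided at the grandchildren's generation into 8 shares of €84,000. Maeve, Nuria, Noor, Winona, Harun, and Teodor each take €84,000. The 2 shares of the deceased (Greta and Quinn) are combined into a pool of €168,000.
That pool (€168,000) is divided at the great-grandchildren's generation equally among Pieter and Quilla: €84,000 each.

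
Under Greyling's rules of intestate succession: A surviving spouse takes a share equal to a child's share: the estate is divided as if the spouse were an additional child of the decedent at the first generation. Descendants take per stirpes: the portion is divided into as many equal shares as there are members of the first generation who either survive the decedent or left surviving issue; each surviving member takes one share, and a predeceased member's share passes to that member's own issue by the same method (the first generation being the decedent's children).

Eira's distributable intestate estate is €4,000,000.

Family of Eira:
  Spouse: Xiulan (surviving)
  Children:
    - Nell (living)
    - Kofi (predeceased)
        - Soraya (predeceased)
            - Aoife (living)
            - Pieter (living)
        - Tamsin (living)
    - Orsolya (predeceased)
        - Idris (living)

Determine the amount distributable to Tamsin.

The spouse counts as an additional share at the children's level, so there are 4 primary shares of €1,000,000. Xiulan takes one such share (€1,000,000).
The children's combined portion (€3,000,000) is divided into 3 shares of €1,000,000: Nell takes €1,000,000; Kofi's €1,000,000 share passes to Kofi's issue; Orsolya's €1,000,000 share passes to Orsolya's issue.
Kofi's share (€1,000,000) is divided into 2 shares of €500,000: Tamsin takes €500,000; Soraya's €500,000 share passes to Soraya's issue.
Soraya's share (€500,000) is divided into 2 shares of €250,000: Aoife and Pieter each take €250,000.
Orsolya's share (€1,000,000) passes entirely to Idris.

Tamsin receives €500,000.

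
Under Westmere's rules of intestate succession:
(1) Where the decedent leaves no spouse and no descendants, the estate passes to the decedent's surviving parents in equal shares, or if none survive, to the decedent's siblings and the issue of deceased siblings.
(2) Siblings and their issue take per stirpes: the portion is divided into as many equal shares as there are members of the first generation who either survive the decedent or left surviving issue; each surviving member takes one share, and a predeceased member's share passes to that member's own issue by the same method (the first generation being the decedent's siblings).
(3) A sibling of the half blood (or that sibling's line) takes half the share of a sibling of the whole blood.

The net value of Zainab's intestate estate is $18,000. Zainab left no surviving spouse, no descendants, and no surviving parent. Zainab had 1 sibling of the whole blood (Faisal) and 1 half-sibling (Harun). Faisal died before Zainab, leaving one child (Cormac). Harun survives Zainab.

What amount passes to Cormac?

Cormac receives $12,000.

The entire $18,000 passes to the siblings and their issue.
Counting each half-blood sibling's line as half a unit, there are 3/2 units in $18,000, so one unit is $12,000. Whole-blood lines (Faisal) take $12,000 each; half-blood lines (Harun) take $6,000 each.
Faisal's share ($12,000) passes entirely to Cormac.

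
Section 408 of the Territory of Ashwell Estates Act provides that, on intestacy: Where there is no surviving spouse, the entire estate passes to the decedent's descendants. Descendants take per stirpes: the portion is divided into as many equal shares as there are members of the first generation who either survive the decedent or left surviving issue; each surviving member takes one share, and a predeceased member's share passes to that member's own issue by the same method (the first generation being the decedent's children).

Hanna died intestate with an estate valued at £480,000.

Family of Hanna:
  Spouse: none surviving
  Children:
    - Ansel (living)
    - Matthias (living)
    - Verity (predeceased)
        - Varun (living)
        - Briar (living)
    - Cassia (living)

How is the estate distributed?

The entire £480,000 passes to the descendants.
That amount (£480,000) is divided into 4 shares of £120,000: Ansel, Matthias, and Cassia each take £120,000; Verity's £120,000 share passes to Verity's issue.
Verity's share (£120,000) is divided into 2 shares of £60,000: Varun and Briar each take £60,000.

Ansel: £120,000; Matthias: £120,000; Varun: £60,000; Briar: £60,000; Cassia: £120,000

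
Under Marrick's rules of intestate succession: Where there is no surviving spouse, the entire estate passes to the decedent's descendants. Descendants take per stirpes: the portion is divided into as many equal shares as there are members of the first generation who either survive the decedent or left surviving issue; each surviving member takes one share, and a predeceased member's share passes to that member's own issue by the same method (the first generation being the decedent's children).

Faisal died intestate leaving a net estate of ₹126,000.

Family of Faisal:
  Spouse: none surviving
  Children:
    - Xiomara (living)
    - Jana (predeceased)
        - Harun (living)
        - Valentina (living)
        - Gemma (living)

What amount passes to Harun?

Harun receives ₹21,000.

The entire ₹126,000 passes to the descendants.
That amount (₹126,000) is divided into 2 shares of ₹63,000: Xiomara takes ₹63,000; Jana's ₹63,000 share passes to Jana's issue.
Jana's share (₹63,000) is divided into 3 shares of ₹21,000: Harun, Valentina, and Gemma each take ₹21,000.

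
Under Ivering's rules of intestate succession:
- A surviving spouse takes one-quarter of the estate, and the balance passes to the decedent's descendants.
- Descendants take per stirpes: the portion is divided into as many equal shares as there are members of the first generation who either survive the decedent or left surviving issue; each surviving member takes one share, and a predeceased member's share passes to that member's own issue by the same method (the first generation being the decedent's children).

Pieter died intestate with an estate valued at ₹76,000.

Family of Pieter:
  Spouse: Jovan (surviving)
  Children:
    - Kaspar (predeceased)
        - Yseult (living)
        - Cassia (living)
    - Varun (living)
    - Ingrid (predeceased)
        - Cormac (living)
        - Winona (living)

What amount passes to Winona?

Jovan takes one-quarter of ₹76,000 = ₹19,000. The remaining ₹57,000 passes to the descendants.
The descendants' portion (₹57,000) is divided into 3 shares of ₹19,000: Varun takes ₹19,000; Kaspar's ₹19,000 share passes to Kaspar's issue; Ingrid's ₹19,000 share passes to Ingrid's issue.
Kaspar's share (₹19,000) is divided into 2 shares of ₹9,500: Yseult and Cassia each take ₹9,500.
Ingrid's share (₹19,000) is divided into 2 shares of ₹9,500: Cormac and Winona each take ₹9,500.

Winona receives ₹9,500.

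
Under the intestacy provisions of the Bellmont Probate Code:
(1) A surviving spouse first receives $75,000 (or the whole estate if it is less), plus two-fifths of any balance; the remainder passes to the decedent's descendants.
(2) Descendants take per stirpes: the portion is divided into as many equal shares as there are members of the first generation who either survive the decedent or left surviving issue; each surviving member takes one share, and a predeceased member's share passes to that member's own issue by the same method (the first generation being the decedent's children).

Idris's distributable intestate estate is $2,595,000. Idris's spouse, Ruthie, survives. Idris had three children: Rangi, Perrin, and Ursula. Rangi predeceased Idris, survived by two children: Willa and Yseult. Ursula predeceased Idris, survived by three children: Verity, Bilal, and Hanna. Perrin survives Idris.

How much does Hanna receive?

Hanna receives $168,000.

Ruthie first takes $75,000, leaving a balance of $2,520,000. Ruthie then takes two-fifths of the balance ($1,008,000), for a total of $1,083,000. The remaining $1,512,000 passes to the descendants.
The descendants' portion ($1,512,000) is divided into 3 shares of $504,000: Perrin takes $504,000; Rangi's $504,000 share passes to Rangi's issue; Ursula's $504,000 share passes to Ursula's issue.
Rangi's share ($504,000) is divided into 2 shares of $252,000: Willa and Yseult each take $252,000.
Ursula's share ($504,000) is divided into 3 shares of $168,000: Verity, Bilal, and Hanna each take $168,000.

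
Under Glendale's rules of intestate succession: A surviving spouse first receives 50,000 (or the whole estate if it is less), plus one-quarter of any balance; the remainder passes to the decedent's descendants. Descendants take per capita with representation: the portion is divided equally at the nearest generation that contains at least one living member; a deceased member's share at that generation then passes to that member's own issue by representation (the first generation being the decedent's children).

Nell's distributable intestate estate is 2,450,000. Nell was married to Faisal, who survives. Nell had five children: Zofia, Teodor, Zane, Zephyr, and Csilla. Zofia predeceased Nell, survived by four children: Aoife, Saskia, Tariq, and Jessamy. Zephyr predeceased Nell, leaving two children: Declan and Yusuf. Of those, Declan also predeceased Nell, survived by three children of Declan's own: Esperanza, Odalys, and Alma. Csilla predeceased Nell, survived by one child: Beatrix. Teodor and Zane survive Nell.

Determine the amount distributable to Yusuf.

Yusuf receives 180,000.

Faisal first takes 50,000, leaving a balance of 2,400,000. Faisal then takes one-quarter of the balance (600,000), for a total of 650,000. The remaining 1,800,000 passes to the descendants.
The descendants' portion (1,800,000) is divided into 5 shares of 360,000: Teodor and Zane each take 360,000; Zofia's 360,000 share passes to Zofia's issue; Zephyr's 360,000 share passes to Zephyr's issue; Csilla's 360,000 share passes to Csilla's issue.
Zofia's share (360,000) is divided into 4 shares of 90,000: Aoife, Saskia, Tariq, and Jessamy each take 90,000.
Zephyr's share (360,000) is divided into 2 shares of 180,000: Yusuf takes 180,000; Declan's 180,000 share passes to Declan's issue.
Declan's share (180,000) is divided into 3 shares of 60,000: Esperanza, Odalys, and Alma each take 60,000.
Csilla's share (360,000) passes entirely to Beatrix.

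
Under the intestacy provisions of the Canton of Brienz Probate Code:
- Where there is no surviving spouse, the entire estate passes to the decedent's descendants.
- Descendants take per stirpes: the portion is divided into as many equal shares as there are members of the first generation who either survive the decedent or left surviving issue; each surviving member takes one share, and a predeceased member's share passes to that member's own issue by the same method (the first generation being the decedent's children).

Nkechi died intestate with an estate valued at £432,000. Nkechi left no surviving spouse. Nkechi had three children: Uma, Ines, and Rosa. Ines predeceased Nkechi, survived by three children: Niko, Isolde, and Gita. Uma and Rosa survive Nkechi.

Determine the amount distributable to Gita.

Gita receives £48,000.

The entire £432,000 passes to the descendants.
That amount (£432,000) is divided into 3 shares of £144,000: Uma and Rosa each take £144,000; Ines's £144,000 share passes to Ines's issue.
Ines's share (£144,000) is divided into 3 shares of £48,000: Niko, Isolde, and Gita each take £48,000.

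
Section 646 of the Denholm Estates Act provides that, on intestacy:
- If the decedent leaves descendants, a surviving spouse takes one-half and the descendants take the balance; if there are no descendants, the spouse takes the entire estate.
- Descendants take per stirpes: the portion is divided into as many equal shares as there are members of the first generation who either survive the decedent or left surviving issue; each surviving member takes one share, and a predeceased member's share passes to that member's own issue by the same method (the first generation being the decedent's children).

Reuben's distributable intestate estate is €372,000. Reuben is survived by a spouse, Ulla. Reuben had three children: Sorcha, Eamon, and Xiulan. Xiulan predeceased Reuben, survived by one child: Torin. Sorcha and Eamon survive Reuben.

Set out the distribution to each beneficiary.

Ulla takes one-half of €372,000 = €186,000. The remaining €186,000 passes to the descendants.
The descendants' portion (€186,000) is divided into 3 shares of €62,000: Sorcha and Eamon each take €62,000; Xiulan's €62,000 share passes to Xiulan's issue.
Xiulan's share (€62,000) passes entirely to Torin.

Ulla: €186,000; Sorcha: €62,000; Eamon: €62,000; Torin: €62,000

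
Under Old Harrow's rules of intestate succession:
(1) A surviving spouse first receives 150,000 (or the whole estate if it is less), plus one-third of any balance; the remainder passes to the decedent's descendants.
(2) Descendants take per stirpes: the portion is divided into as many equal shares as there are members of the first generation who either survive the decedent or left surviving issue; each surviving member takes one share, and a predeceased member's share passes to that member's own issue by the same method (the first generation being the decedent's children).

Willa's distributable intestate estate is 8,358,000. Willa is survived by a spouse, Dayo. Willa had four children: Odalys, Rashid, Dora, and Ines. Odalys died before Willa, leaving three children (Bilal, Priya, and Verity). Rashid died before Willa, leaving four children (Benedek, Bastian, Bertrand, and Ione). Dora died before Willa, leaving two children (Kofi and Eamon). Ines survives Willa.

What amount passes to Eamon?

Dayo first takes 150,000, leaving a balance of 8,208,000. Dayo then takes one-third of the balance (2,736,000), for a total of 2,886,000. The remaining 5,472,000 passes to the descendants.
The descendants' portion (5,472,000) is divided into 4 shares of 1,368,000: Ines takes 1,368,000; Odalys's 1,368,000 share passes to Odalys's issue; Rashid's 1,368,000 share passes to Rashid's issue; Dora's 1,368,000 share passes to Dora's issue.
Odalys's share (1,368,000) is divided into 3 shares of 456,000: Bilal, Priya, and Verity each take 456,000.
Rashid's share (1,368,000) is divided into 4 shares of 342,000: Benedek, Bastian, Bertrand, and Ione each take 342,000.
Dora's share (1,368,000) is divided into 2 shares of 684,000: Kofi and Eamon each take 684,000.

Eamon receives 684,000.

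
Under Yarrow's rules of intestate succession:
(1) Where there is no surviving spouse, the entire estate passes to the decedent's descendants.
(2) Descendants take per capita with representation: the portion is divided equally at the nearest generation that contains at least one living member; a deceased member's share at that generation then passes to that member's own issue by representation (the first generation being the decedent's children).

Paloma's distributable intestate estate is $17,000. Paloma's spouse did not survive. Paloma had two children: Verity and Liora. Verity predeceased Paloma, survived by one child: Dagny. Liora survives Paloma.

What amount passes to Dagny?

The entire $17,000 passes to the descendants.
That amount ($17,000) is divided into 2 shares of $8,500: Liora takes $8,500; Verity's $8,500 share passes to Verity's issue.
Verity's share ($8,500) passes entirely to Dagny.

Dagny receives $8,500.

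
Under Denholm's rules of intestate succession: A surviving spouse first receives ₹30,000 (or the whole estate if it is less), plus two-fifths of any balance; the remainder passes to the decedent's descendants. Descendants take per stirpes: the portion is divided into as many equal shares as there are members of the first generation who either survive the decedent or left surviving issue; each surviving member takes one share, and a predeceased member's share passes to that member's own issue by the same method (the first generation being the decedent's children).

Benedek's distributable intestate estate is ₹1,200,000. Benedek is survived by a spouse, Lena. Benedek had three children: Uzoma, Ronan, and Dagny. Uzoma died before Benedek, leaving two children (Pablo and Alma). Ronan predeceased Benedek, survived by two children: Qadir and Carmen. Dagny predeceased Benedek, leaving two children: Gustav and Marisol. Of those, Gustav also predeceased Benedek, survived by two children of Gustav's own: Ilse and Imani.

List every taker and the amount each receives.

Lena first takes ₹30,000, leaving a balance of ₹1,170,000. Lena then takes two-fifths of the balance (₹468,000), for a total of ₹498,000. The remaining ₹702,000 passes to the descendants.
The descendants' portion (₹702,000) is divided into 3 shares of ₹234,000: Uzoma's ₹234,000 share passes to Uzoma's issue; Ronan's ₹234,000 share passes to Ronan's issue; Dagny's ₹234,000 share passes to Dagny's issue.
Uzoma's share (₹234,000) is divided into 2 shares of ₹117,000: Pablo and Alma each take ₹117,000.
Ronan's share (₹234,000) is divided into 2 shares of ₹117,000: Qadir and Carmen each take ₹117,000.
Dagny's share (₹234,000) is divided into 2 shares of ₹117,000: Marisol takes ₹117,000; Gustav's ₹117,000 share passes to Gustav's issue.
Gustav's share (₹117,000) is divided into 2 shares of ₹58,500: Ilse and Imani each take ₹58,500.

Lena: ₹498,000; Pablo: ₹117,000; Alma: ₹117,000; Qadir: ₹117,000; Carmen: ₹117,000; Ilse: ₹58,500; Imani: ₹58,500; Marisol: ₹117,000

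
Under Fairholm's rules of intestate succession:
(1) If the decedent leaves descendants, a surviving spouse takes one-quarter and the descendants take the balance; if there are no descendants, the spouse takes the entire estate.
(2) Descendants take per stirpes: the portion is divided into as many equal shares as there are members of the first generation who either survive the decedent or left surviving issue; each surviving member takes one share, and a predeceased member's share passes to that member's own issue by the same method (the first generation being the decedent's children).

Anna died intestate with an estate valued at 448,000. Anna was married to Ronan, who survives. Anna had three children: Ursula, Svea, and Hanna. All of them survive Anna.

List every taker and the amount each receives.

Ronan takes one-quarter of 448,000 = 112,000. The remaining 336,000 passes to the descendants.
The descendants' portion (336,000) is divided into 3 shares of 112,000: Ursula, Svea, and Hanna each take 112,000.

Ronan: 112,000; Ursula: 112,000; Svea: 112,000; Hanna: 112,000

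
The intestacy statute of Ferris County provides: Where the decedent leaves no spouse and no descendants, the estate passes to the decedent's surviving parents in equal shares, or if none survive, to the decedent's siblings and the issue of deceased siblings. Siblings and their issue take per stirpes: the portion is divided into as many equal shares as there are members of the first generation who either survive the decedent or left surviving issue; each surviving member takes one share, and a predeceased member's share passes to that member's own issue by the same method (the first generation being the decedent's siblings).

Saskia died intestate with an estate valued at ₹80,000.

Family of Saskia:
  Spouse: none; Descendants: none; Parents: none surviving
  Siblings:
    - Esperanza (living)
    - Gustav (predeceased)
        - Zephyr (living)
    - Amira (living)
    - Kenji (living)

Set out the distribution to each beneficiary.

Esperanza: ₹20,000; Zephyr: ₹20,000; Amira: ₹20,000; Kenji: ₹20,000

The entire ₹80,000 passes to the siblings and their issue.
That amount (₹80,000) is divided into 4 shares of ₹20,000: Esperanza, Amira, and Kenji each take ₹20,000; Gustav's ₹20,000 share passes to Gustav's issue.
Gustav's share (₹20,000) passes entirely to Zephyr.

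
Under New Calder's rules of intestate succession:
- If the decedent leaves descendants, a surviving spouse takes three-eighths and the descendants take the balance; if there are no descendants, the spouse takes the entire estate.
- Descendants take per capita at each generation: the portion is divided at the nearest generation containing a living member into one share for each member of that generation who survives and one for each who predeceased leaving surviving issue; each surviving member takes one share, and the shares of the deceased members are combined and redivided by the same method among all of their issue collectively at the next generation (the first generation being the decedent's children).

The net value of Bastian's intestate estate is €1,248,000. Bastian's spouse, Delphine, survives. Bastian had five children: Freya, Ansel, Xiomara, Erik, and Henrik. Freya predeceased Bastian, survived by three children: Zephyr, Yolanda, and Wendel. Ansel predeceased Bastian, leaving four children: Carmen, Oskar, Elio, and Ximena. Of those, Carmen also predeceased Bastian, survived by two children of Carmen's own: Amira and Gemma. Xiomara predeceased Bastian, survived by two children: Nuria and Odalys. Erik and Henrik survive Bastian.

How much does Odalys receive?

Delphine takes three-eighths of €1,248,000 = €468,000. The remaining €780,000 passes to the descendants.
The descendants' portion (€780,000) is divided at the children's generation into 5 shares of €156,000. Erik and Henrik each take €156,000. The 3 shares of the deceased (Freya, Ansel, and Xiomara) are combined into a pool of €468,000.
That pool (€468,000) is divided at the grandchildren's generation into 9 shares of €52,000. Zephyr, Yolanda, Wendel, Oskar, Elio, Ximena, Nuria, and Odalys each take €52,000. The remaining share for the deceased Carmen (€52,000) is carried to the next generation.
That pool (€52,000) is divided at the great-grandchildren's generation equally among Amira and Gemma: €26,000 each.

Odalys receives €52,000.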